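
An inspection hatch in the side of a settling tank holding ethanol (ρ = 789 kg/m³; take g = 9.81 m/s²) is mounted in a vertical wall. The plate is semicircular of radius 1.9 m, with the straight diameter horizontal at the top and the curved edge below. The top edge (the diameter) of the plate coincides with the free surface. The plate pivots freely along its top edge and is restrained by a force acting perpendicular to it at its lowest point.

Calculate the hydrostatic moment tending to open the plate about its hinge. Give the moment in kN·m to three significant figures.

M ≈ 39.6 kN·m

γ = ρg = 789 × 9.81 / 1000 = 7.74009 kN/m³.
The centroid of a semicircle lies 4r/(3π) = 0.806385 m from the diameter, here below the top edge, so the centroid depth is h_c = 0.806385 m.
A = πr²/2 = π × 1.9²/2 = 5.67057 m².
Resultant F = γ·h_c·A = 7.74009 × 0.806385 × 5.67057 = 35.3928 kN.
I_c = (π/8 − 8/(9π))·r⁴ = 0.109757 × 1.9⁴ = 1.43036 m⁴.
Centre of pressure: y_p = y_c + I_c/(y_c·A) = 0.806385 + 1.43036/(0.806385 × 5.67057) = 0.806385 + 0.312807 = 1.11919 m along the plane.
The resultant acts 0.806385 + 0.312807 = 1.11919 m (along the plate) below the hinge at the top edge, so the moment about the hinge is M = F × 1.11919 = 35.3928 × 1.11919 = 39.6113 kN·m.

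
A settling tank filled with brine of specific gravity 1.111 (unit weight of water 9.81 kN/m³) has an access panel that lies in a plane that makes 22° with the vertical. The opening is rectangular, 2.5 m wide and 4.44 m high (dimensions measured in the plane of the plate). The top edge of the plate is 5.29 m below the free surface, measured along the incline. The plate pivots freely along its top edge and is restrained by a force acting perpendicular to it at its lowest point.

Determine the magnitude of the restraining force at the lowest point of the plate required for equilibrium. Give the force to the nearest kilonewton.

P ≈ 463 kN

γ = 1.111 × 9.81 = 10.89891 kN/m³.
The plate makes 22° with the vertical, i.e. θ = 90° − 22° = 68° to the horizontal. Measuring y along the incline from the free-surface line, vertical depth h = y·sinθ with sinθ = 0.927184.
The centroid lies 4.44/2 = 2.22 m below the top edge, so y_c = 5.29 + 2.22 = 7.51 m and h_c = 7.51 × 0.927184 = 6.96315 m.
A = 2.5 × 4.44 = 11.1 m².
Resultant F = γ·h_c·A = 10.89891 × 6.96315 × 11.1 = 842.387 kN.
I_c = b·h³/12 = 2.5 × 4.44³/12 = 18.2351 m⁴.
Centre of pressure: y_p = y_c + I_c/(y_c·A) = 7.51 + 18.2351/(7.51 × 11.1) = 7.51 + 0.218749 = 7.72875 m along the plane.
The resultant acts 2.22 + 0.218749 = 2.43875 m (along the plate) below the hinge at the top edge, so the moment about the hinge is M = F × 2.43875 = 842.387 × 2.43875 = 2054.37 kN·m.
A normal force at the bottom, 4.44 m from the hinge, must supply this moment: P = 2054.37/4.44 = 462.696 kN.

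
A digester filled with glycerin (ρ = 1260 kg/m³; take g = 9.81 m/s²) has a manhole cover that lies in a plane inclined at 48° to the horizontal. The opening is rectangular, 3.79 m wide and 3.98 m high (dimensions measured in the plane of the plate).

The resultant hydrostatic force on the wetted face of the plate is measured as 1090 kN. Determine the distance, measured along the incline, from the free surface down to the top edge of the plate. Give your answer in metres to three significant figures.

y_top ≈ 5.88 m

γ = ρg = 1260 × 9.81 / 1000 = 12.3606 kN/m³.
A = 3.79 × 3.98 = 15.0842 m².
From F = γ·h_c·A, the centroid depth is h_c = 1090/(12.3606 × 15.0842) = 5.84608 m.
Let θ = 48° be the plate's angle to the horizontal; measure y along the incline from where the plane meets the free surface. Vertical depth h = y·sinθ with sinθ = 0.743145.
Along the incline, y_c = h_c/sinθ = 5.84608/0.743145 = 7.86667 m.
The centroid lies 3.98/2 = 1.99 m below the top edge, so the top edge sits at y_top = 7.86667 − 1.99 = 5.87667 m along the incline.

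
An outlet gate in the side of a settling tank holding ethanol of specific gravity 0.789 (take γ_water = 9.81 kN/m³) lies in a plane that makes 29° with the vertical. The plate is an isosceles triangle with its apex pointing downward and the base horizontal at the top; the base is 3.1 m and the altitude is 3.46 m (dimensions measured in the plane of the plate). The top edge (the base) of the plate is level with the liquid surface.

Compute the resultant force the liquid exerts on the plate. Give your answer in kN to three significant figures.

γ = 0.789 × 9.81 = 7.74009 kN/m³.
The plate makes 29° with the vertical, i.e. θ = 90° − 29° = 61° to the horizontal. Measuring y along the incline from the free-surface line, vertical depth h = y·sinθ with sinθ = 0.874620.
With the apex down, the centroid sits h/3 = 3.46/3 = 1.15333 m below the base (the top edge), so y_c = 1.15333 m and h_c = 1.15333 × 0.874620 = 1.00873 m.
A = ½ × 3.1 × 3.46 = 5.363 m².
Resultant F = γ·h_c·A = 7.74009 × 1.00873 × 5.363 = 41.8725 kN.

F ≈ 41.9 kN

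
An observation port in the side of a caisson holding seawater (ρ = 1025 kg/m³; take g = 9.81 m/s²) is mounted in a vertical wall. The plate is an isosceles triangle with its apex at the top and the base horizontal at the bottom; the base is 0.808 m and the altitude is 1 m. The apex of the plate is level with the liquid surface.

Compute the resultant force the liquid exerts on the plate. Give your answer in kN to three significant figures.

γ = ρg = 1025 × 9.81 / 1000 = 10.05525 kN/m³.
With the apex up, the centroid sits 2h/3 = 2 × 1/3 = 0.666667 m below the apex, so the centroid depth is h_c = 0.666667 m.
A = ½ × 0.808 × 1 = 0.404 m².
Resultant F = γ·h_c·A = 10.05525 × 0.666667 × 0.404 = 2.70822 kN.

F ≈ 2.71 kN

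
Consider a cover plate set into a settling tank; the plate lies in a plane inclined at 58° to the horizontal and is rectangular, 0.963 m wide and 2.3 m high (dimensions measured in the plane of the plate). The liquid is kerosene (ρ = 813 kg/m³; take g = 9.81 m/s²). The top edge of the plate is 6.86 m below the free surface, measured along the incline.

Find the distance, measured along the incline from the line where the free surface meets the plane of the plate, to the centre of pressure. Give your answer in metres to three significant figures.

γ = ρg = 813 × 9.81 / 1000 = 7.97553 kN/m³.
Let θ = 58° be the plate's angle to the horizontal; measure y along the incline from where the plane meets the free surface. Vertical depth h = y·sinθ with sinθ = 0.848048.
The centroid lies 2.3/2 = 1.15 m below the top edge, so y_c = 6.86 + 1.15 = 8.01 m and h_c = 8.01 × 0.848048 = 6.79286 m.
A = 0.963 × 2.3 = 2.2149 m².
Resultant F = γ·h_c·A = 7.97553 × 6.79286 × 2.2149 = 119.996 kN.
I_c = b·h³/12 = 0.963 × 2.3³/12 = 0.976402 m⁴.
Centre of pressure: y_p = y_c + I_c/(y_c·A) = 8.01 + 0.976402/(8.01 × 2.2149) = 8.01 + 0.0550354 = 8.06504 m along the plane.

y_p = 8.07 m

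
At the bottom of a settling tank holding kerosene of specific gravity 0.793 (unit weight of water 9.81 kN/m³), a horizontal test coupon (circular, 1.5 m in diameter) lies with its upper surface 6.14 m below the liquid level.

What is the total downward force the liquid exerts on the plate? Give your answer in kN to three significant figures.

γ = 0.793 × 9.81 = 7.77933 kN/m³.
The plate is horizontal, so pressure is uniform at p = γ·h = 7.77933 × 6.14 = 47.7651 kN/m².
A = π(0.75)² = 1.76715 m².
F = p·A = 47.7651 × 1.76715 = 84.4081 kN.

F ≈ 84.4 kN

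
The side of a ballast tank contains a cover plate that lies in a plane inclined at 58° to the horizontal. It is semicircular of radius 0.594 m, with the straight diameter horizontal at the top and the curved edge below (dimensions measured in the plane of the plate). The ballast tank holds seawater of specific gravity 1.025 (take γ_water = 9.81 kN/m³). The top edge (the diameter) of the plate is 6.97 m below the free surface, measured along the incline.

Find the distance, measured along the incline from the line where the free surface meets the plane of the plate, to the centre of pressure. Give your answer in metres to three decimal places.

y_p = 7.226 m

γ = 1.025 × 9.81 = 10.05525 kN/m³.
Let θ = 58° be the plate's angle to the horizontal; measure y along the incline from where the plane meets the free surface. Vertical depth h = y·sinθ with sinθ = 0.848048.
The centroid of a semicircle lies 4r/(3π) = 0.252101 m from the diameter, here below the top edge, so y_c = 6.97 + 0.252101 = 7.2221 m and h_c = 7.2221 × 0.848048 = 6.12469 m.
A = πr²/2 = π × 0.594²/2 = 0.554233 m².
Resultant F = γ·h_c·A = 10.05525 × 6.12469 × 0.554233 = 34.1326 kN.
I_c = (π/8 − 8/(9π))·r⁴ = 0.109757 × 0.594⁴ = 0.013664 m⁴.
Centre of pressure: y_p = y_c + I_c/(y_c·A) = 7.2221 + 0.013664/(7.2221 × 0.554233) = 7.2221 + 0.00341367 = 7.22551 m along the plane.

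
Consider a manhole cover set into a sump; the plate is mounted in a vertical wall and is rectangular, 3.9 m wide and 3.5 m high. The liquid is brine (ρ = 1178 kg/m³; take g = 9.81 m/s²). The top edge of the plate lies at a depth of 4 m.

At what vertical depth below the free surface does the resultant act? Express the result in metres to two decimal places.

γ = ρg = 1178 × 9.81 / 1000 = 11.55618 kN/m³.
The centroid lies 3.5/2 = 1.75 m below the top edge, so the centroid depth is h_c = 4 + 1.75 = 5.75 m.
A = 3.9 × 3.5 = 13.65 m².
Resultant F = γ·h_c·A = 11.55618 × 5.75 × 13.65 = 907.016 kN.
I_c = b·h³/12 = 3.9 × 3.5³/12 = 13.9344 m⁴.
Centre of pressure: y_p = y_c + I_c/(y_c·A) = 5.75 + 13.9344/(5.75 × 13.65) = 5.75 + 0.177537 = 5.92754 m along the plane.

h_p = 5.93 m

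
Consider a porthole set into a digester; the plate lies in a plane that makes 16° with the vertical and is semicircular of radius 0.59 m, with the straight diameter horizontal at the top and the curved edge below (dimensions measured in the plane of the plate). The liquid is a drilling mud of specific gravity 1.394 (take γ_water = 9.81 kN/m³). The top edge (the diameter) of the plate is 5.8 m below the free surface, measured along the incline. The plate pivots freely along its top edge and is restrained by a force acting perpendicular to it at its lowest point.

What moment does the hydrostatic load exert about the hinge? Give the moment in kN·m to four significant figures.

M ≈ 11.06 kN·m

γ = 1.394 × 9.81 = 13.67514 kN/m³.
The plate makes 16° with the vertical, i.e. θ = 90° − 16° = 74° to the horizontal. Measuring y along the incline from the free-surface line, vertical depth h = y·sinθ with sinθ = 0.961262.
The centroid of a semicircle lies 4r/(3π) = 0.250404 m from the diameter, here below the top edge, so y_c = 5.8 + 0.250404 = 6.0504 m and h_c = 6.0504 × 0.961262 = 5.81602 m.
A = πr²/2 = π × 0.59²/2 = 0.546794 m².
Resultant F = γ·h_c·A = 13.67514 × 5.81602 × 0.546794 = 43.4892 kN.
I_c = (π/8 − 8/(9π))·r⁴ = 0.109757 × 0.59⁴ = 0.0132997 m⁴.
Centre of pressure: y_p = y_c + I_c/(y_c·A) = 6.0504 + 0.0132997/(6.0504 × 0.546794) = 6.0504 + 0.00402007 = 6.05442 m along the plane.
The resultant acts 0.250404 + 0.00402007 = 0.254424 m (along the plate) below the hinge at the top edge, so the moment about the hinge is M = F × 0.254424 = 43.4892 × 0.254424 = 11.0647 kN·m.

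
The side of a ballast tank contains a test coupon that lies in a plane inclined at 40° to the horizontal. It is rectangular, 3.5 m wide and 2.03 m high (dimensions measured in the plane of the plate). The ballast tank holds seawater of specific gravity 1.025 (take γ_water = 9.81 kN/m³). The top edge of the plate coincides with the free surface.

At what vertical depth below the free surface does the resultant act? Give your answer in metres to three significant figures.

γ = 1.025 × 9.81 = 10.05525 kN/m³.
Let θ = 40° be the plate's angle to the horizontal; measure y along the incline from where the plane meets the free surface. Vertical depth h = y·sinθ with sinθ = 0.642788.
The centroid lies 2.03/2 = 1.015 m below the top edge, so y_c = 1.015 m and h_c = 1.015 × 0.642788 = 0.65243 m.
A = 3.5 × 2.03 = 7.105 m².
Resultant F = γ·h_c·A = 10.05525 × 0.65243 × 7.105 = 46.6113 kN.
I_c = b·h³/12 = 3.5 × 2.03³/12 = 2.43992 m⁴.
Centre of pressure: y_p = y_c + I_c/(y_c·A) = 1.015 + 2.43992/(1.015 × 7.105) = 1.015 + 0.338334 = 1.35333 m along the plane.
Vertically, h_p = y_p·sinθ = 1.35333 × 0.642788 = 0.869904 m.

h_p = 0.870 m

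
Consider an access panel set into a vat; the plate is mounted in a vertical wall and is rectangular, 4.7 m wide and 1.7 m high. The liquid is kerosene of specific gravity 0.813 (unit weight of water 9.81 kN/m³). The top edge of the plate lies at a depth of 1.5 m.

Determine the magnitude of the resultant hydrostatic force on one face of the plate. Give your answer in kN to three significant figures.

γ = 0.813 × 9.81 = 7.97553 kN/m³.
The centroid lies 1.7/2 = 0.85 m below the top edge, so the centroid depth is h_c = 1.5 + 0.85 = 2.35 m.
A = 4.7 × 1.7 = 7.99 m².
Resultant F = γ·h_c·A = 7.97553 × 2.35 × 7.99 = 149.753 kN.

F ≈ 150 kN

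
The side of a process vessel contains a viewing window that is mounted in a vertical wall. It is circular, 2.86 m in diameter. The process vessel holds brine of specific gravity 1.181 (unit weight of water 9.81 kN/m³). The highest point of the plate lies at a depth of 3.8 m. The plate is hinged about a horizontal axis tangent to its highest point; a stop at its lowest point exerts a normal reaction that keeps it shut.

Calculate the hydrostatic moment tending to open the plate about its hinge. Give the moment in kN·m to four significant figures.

M ≈ 594.7 kN·m

γ = 1.181 × 9.81 = 11.58561 kN/m³.
The centroid is at the centre, 1.43 m below the top of the plate, so the centroid depth is h_c = 3.8 + 1.43 = 5.23 m.
A = π(1.43)² = 6.42424 m².
Resultant F = γ·h_c·A = 11.58561 × 5.23 × 6.42424 = 389.262 kN.
I_c = πr⁴/4 = π × 1.43⁴/4 = 3.28423 m⁴.
Centre of pressure: y_p = y_c + I_c/(y_c·A) = 5.23 + 3.28423/(5.23 × 6.42424) = 5.23 + 0.0977485 = 5.32775 m along the plane.
The resultant acts 1.43 + 0.0977485 = 1.52775 m (along the plate) below the hinge at the top edge, so the moment about the hinge is M = F × 1.52775 = 389.262 × 1.52775 = 594.695 kN·m.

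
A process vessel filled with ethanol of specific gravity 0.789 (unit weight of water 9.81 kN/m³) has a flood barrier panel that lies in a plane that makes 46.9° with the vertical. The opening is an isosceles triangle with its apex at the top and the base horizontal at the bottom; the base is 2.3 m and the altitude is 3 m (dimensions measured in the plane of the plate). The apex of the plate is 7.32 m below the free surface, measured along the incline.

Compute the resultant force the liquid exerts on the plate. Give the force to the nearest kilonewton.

F ≈ 170 kN

γ = 0.789 × 9.81 = 7.74009 kN/m³.
The plate makes 46.9° with the vertical, i.e. θ = 90° − 46.9° = 43.1° to the horizontal. Measuring y along the incline from the free-surface line, vertical depth h = y·sinθ with sinθ = 0.683274.
With the apex up, the centroid sits 2h/3 = 2 × 3/3 = 2 m below the apex, so y_c = 7.32 + 2 = 9.32 m and h_c = 9.32 × 0.683274 = 6.36811 m.
A = ½ × 2.3 × 3 = 3.45 m².
Resultant F = γ·h_c·A = 7.74009 × 6.36811 × 3.45 = 170.05 kN.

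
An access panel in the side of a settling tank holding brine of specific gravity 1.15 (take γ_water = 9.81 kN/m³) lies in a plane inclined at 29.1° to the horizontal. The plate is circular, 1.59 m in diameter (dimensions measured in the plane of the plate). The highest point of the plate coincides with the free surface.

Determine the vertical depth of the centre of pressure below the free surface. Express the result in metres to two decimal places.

h_p = 0.48 m

γ = 1.15 × 9.81 = 11.2815 kN/m³.
Let θ = 29.1° be the plate's angle to the horizontal; measure y along the incline from where the plane meets the free surface. Vertical depth h = y·sinθ with sinθ = 0.486335.
The centroid is at the centre, 0.795 m below the top of the plate, so y_c = 0.795 m and h_c = 0.795 × 0.486335 = 0.386636 m.
A = π(0.795)² = 1.98557 m².
Resultant F = γ·h_c·A = 11.2815 × 0.386636 × 1.98557 = 8.66073 kN.
I_c = πr⁴/4 = π × 0.795⁴/4 = 0.313732 m⁴.
Centre of pressure: y_p = y_c + I_c/(y_c·A) = 0.795 + 0.313732/(0.795 × 1.98557) = 0.795 + 0.19875 = 0.99375 m along the plane.
Vertically, h_p = y_p·sinθ = 0.99375 × 0.486335 = 0.483295 m.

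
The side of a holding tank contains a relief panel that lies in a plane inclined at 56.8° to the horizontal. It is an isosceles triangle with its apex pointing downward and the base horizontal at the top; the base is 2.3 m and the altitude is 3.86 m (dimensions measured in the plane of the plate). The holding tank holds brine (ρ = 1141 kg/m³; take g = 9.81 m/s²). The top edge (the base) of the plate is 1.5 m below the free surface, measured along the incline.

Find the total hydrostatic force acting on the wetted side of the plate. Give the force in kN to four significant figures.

F ≈ 115.9 kN

γ = ρg = 1141 × 9.81 / 1000 = 11.19321 kN/m³.
Let θ = 56.8° be the plate's angle to the horizontal; measure y along the incline from where the plane meets the free surface. Vertical depth h = y·sinθ with sinθ = 0.836764.
With the apex down, the centroid sits h/3 = 3.86/3 = 1.28667 m below the base (the top edge), so y_c = 1.5 + 1.28667 = 2.78667 m and h_c = 2.78667 × 0.836764 = 2.33179 m.
A = ½ × 2.3 × 3.86 = 4.439 m².
Resultant F = γ·h_c·A = 11.19321 × 2.33179 × 4.439 = 115.859 kN.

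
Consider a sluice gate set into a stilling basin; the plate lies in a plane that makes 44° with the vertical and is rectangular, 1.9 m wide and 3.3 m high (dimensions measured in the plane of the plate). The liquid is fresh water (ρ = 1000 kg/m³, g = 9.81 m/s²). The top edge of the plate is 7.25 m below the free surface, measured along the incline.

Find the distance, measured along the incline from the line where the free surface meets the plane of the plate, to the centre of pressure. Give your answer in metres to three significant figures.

γ = ρg = 1000 × 9.81 = 9810 N/m³ = 9.81 kN/m³.
The plate makes 44° with the vertical, i.e. θ = 90° − 44° = 46° to the horizontal. Measuring y along the incline from the free-surface line, vertical depth h = y·sinθ with sinθ = 0.719340.
The centroid lies 3.3/2 = 1.65 m below the top edge, so y_c = 7.25 + 1.65 = 8.9 m and h_c = 8.9 × 0.719340 = 6.40213 m.
A = 1.9 × 3.3 = 6.27 m².
Resultant F = γ·h_c·A = 9.81 × 6.40213 × 6.27 = 393.787 kN.
I_c = b·h³/12 = 1.9 × 3.3³/12 = 5.69002 m⁴.
Centre of pressure: y_p = y_c + I_c/(y_c·A) = 8.9 + 5.69002/(8.9 × 6.27) = 8.9 + 0.101966 = 9.00197 m along the plane.

y_p = 9.00 m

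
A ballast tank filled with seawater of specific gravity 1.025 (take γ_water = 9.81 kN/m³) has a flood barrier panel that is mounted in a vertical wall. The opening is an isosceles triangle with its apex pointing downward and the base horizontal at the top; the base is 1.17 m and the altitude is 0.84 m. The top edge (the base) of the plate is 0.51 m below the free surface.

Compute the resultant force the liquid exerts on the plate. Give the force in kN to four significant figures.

γ = 1.025 × 9.81 = 10.05525 kN/m³.
With the apex down, the centroid sits h/3 = 0.84/3 = 0.28 m below the base (the top edge), so the centroid depth is h_c = 0.51 + 0.28 = 0.79 m.
A = ½ × 1.17 × 0.84 = 0.4914 m².
Resultant F = γ·h_c·A = 10.05525 × 0.79 × 0.4914 = 3.90351 kN.

F ≈ 3.904 kN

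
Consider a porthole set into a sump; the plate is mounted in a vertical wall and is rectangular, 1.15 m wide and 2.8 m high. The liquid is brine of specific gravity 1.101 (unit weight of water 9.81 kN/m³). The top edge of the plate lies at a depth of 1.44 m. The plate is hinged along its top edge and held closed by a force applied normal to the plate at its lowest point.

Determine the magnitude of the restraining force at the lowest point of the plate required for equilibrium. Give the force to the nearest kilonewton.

γ = 1.101 × 9.81 = 10.80081 kN/m³.
The centroid lies 2.8/2 = 1.4 m below the top edge, so the centroid depth is h_c = 1.44 + 1.4 = 2.84 m.
A = 1.15 × 2.8 = 3.22 m².
Resultant F = γ·h_c·A = 10.80081 × 2.84 × 3.22 = 98.7712 kN.
I_c = b·h³/12 = 1.15 × 2.8³/12 = 2.10373 m⁴.
Centre of pressure: y_p = y_c + I_c/(y_c·A) = 2.84 + 2.10373/(2.84 × 3.22) = 2.84 + 0.230047 = 3.07005 m along the plane.
The resultant acts 1.4 + 0.230047 = 1.63005 m (along the plate) below the hinge at the top edge, so the moment about the hinge is M = F × 1.63005 = 98.7712 × 1.63005 = 161.002 kN·m.
A normal force at the bottom, 2.8 m from the hinge, must supply this moment: P = 161.002/2.8 = 57.5007 kN.

P ≈ 58 kN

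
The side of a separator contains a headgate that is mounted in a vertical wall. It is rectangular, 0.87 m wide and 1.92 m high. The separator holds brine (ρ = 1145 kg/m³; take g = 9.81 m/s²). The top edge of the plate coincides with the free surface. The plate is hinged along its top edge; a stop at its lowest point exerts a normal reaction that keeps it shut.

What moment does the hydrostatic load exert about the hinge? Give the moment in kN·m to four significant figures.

M ≈ 23.06 kN·m

γ = ρg = 1145 × 9.81 / 1000 = 11.23245 kN/m³.
The centroid lies 1.92/2 = 0.96 m below the top edge, so the centroid depth is h_c = 0.96 m.
A = 0.87 × 1.92 = 1.6704 m².
Resultant F = γ·h_c·A = 11.23245 × 0.96 × 1.6704 = 18.0122 kN.
I_c = b·h³/12 = 0.87 × 1.92³/12 = 0.513147 m⁴.
Centre of pressure: y_p = y_c + I_c/(y_c·A) = 0.96 + 0.513147/(0.96 × 1.6704) = 0.96 + 0.32 = 1.28 m along the plane.
The resultant acts 0.96 + 0.32 = 1.28 m (along the plate) below the hinge at the top edge, so the moment about the hinge is M = F × 1.28 = 18.0122 × 1.28 = 23.0556 kN·m.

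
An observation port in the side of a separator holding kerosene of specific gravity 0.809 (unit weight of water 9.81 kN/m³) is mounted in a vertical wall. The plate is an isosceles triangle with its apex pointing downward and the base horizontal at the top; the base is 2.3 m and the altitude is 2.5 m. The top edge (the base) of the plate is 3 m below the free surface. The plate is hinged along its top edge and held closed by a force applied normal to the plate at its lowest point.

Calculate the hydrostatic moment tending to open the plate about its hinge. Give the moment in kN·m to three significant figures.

M ≈ 80.8 kN·m

γ = 0.809 × 9.81 = 7.93629 kN/m³.
With the apex down, the centroid sits h/3 = 2.5/3 = 0.833333 m below the base (the top edge), so the centroid depth is h_c = 3 + 0.833333 = 3.83333 m.
A = ½ × 2.3 × 2.5 = 2.875 m².
Resultant F = γ·h_c·A = 7.93629 × 3.83333 × 2.875 = 87.4645 kN.
I_c = b·h³/36 = 2.3 × 2.5³/36 = 0.998264 m⁴.
Centre of pressure: y_p = y_c + I_c/(y_c·A) = 3.83333 + 0.998264/(3.83333 × 2.875) = 3.83333 + 0.0905798 = 3.92391 m along the plane.
The resultant acts 0.833333 + 0.0905798 = 0.923913 m (along the plate) below the hinge at the top edge, so the moment about the hinge is M = F × 0.923913 = 87.4645 × 0.923913 = 80.8096 kN·m.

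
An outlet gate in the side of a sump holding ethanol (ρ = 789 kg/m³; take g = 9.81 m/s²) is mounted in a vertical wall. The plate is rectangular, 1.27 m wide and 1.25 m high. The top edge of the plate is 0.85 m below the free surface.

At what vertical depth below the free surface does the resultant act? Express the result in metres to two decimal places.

h_p = 1.56 m

γ = ρg = 789 × 9.81 / 1000 = 7.74009 kN/m³.
The centroid lies 1.25/2 = 0.625 m below the top edge, so the centroid depth is h_c = 0.85 + 0.625 = 1.475 m.
A = 1.27 × 1.25 = 1.5875 m².
Resultant F = γ·h_c·A = 7.74009 × 1.475 × 1.5875 = 18.1239 kN.
I_c = b·h³/12 = 1.27 × 1.25³/12 = 0.206706 m⁴.
Centre of pressure: y_p = y_c + I_c/(y_c·A) = 1.475 + 0.206706/(1.475 × 1.5875) = 1.475 + 0.088277 = 1.56328 m along the plane.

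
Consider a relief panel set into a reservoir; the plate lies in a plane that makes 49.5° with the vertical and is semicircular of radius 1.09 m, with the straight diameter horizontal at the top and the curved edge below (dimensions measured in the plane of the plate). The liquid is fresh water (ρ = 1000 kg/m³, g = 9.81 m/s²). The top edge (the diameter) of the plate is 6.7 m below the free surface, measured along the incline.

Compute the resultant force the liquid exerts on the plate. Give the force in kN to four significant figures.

γ = ρg = 1000 × 9.81 = 9810 N/m³ = 9.81 kN/m³.
The plate makes 49.5° with the vertical, i.e. θ = 90° − 49.5° = 40.5° to the horizontal. Measuring y along the incline from the free-surface line, vertical depth h = y·sinθ with sinθ = 0.649448.
The centroid of a semicircle lies 4r/(3π) = 0.46261 m from the diameter, here below the top edge, so y_c = 6.7 + 0.46261 = 7.16261 m and h_c = 7.16261 × 0.649448 = 4.65174 m.
A = πr²/2 = π × 1.09²/2 = 1.86626 m².
Resultant F = γ·h_c·A = 9.81 × 4.65174 × 1.86626 = 85.1641 kN.

F ≈ 85.16 kN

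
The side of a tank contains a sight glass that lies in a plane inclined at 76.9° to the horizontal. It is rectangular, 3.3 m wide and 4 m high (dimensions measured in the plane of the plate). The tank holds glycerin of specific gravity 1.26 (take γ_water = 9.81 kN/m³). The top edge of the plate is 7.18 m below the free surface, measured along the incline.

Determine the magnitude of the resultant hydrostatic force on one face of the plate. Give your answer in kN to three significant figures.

γ = 1.26 × 9.81 = 12.3606 kN/m³.
Let θ = 76.9° be the plate's angle to the horizontal; measure y along the incline from where the plane meets the free surface. Vertical depth h = y·sinθ with sinθ = 0.973976.
The centroid lies 4/2 = 2 m below the top edge, so y_c = 7.18 + 2 = 9.18 m and h_c = 9.18 × 0.973976 = 8.9411 m.
A = 3.3 × 4 = 13.2 m².
Resultant F = γ·h_c·A = 12.3606 × 8.9411 × 13.2 = 1458.83 kN.

F ≈ 1460 kN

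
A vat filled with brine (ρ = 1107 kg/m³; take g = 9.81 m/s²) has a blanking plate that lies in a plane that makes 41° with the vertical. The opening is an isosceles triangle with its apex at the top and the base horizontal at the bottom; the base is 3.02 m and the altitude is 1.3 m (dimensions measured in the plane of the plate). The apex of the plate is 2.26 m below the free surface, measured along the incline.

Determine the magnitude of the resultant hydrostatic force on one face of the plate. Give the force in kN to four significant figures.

F ≈ 50.30 kN

γ = ρg = 1107 × 9.81 / 1000 = 10.85967 kN/m³.
The plate makes 41° with the vertical, i.e. θ = 90° − 41° = 49° to the horizontal. Measuring y along the incline from the free-surface line, vertical depth h = y·sinθ with sinθ = 0.754710.
With the apex up, the centroid sits 2h/3 = 2 × 1.3/3 = 0.866667 m below the apex, so y_c = 2.26 + 0.866667 = 3.12667 m and h_c = 3.12667 × 0.754710 = 2.35973 m.
A = ½ × 3.02 × 1.3 = 1.963 m².
Resultant F = γ·h_c·A = 10.85967 × 2.35973 × 1.963 = 50.3036 kN.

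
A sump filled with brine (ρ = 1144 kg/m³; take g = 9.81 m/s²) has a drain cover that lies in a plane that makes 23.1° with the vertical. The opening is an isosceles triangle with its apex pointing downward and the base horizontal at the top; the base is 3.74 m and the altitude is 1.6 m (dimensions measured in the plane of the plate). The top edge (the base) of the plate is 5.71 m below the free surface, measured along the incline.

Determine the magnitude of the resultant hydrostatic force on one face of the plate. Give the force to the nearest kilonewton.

F ≈ 193 kN

γ = ρg = 1144 × 9.81 / 1000 = 11.22264 kN/m³.
The plate makes 23.1° with the vertical, i.e. θ = 90° − 23.1° = 66.9° to the horizontal. Measuring y along the incline from the free-surface line, vertical depth h = y·sinθ with sinθ = 0.919821.
With the apex down, the centroid sits h/3 = 1.6/3 = 0.533333 m below the base (the top edge), so y_c = 5.71 + 0.533333 = 6.24333 m and h_c = 6.24333 × 0.919821 = 5.74275 m.
A = ½ × 3.74 × 1.6 = 2.992 m².
Resultant F = γ·h_c·A = 11.22264 × 5.74275 × 2.992 = 192.831 kN.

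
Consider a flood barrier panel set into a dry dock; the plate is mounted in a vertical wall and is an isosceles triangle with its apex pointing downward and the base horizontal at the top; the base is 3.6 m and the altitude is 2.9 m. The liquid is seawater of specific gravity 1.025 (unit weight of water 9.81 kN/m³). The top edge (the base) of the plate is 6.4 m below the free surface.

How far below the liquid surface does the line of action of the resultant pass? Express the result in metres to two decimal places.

γ = 1.025 × 9.81 = 10.05525 kN/m³.
With the apex down, the centroid sits h/3 = 2.9/3 = 0.966667 m below the base (the top edge), so the centroid depth is h_c = 6.4 + 0.966667 = 7.36667 m.
A = ½ × 3.6 × 2.9 = 5.22 m².
Resultant F = γ·h_c·A = 10.05525 × 7.36667 × 5.22 = 386.665 kN.
I_c = b·h³/36 = 3.6 × 2.9³/36 = 2.4389 m⁴.
Centre of pressure: y_p = y_c + I_c/(y_c·A) = 7.36667 + 2.4389/(7.36667 × 5.22) = 7.36667 + 0.0634238 = 7.43009 m along the plane.

h_p = 7.43 m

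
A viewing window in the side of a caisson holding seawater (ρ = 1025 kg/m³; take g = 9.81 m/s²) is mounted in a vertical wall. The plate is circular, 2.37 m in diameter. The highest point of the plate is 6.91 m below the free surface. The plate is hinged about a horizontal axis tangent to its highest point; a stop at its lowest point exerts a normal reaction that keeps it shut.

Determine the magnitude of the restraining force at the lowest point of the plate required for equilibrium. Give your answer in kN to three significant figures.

γ = ρg = 1025 × 9.81 / 1000 = 10.05525 kN/m³.
The centroid is at the centre, 1.185 m below the top of the plate, so the centroid depth is h_c = 6.91 + 1.185 = 8.095 m.
A = π(1.185)² = 4.4115 m².
Resultant F = γ·h_c·A = 10.05525 × 8.095 × 4.4115 = 359.084 kN.
I_c = πr⁴/4 = π × 1.185⁴/4 = 1.54869 m⁴.
Centre of pressure: y_p = y_c + I_c/(y_c·A) = 8.095 + 1.54869/(8.095 × 4.4115) = 8.095 + 0.0433672 = 8.13837 m along the plane.
The resultant acts 1.185 + 0.0433672 = 1.22837 m (along the plate) below the hinge at the top edge, so the moment about the hinge is M = F × 1.22837 = 359.084 × 1.22837 = 441.088 kN·m.
A normal force at the bottom, 2.37 m from the hinge, must supply this moment: P = 441.088/2.37 = 186.113 kN.

P ≈ 186 kN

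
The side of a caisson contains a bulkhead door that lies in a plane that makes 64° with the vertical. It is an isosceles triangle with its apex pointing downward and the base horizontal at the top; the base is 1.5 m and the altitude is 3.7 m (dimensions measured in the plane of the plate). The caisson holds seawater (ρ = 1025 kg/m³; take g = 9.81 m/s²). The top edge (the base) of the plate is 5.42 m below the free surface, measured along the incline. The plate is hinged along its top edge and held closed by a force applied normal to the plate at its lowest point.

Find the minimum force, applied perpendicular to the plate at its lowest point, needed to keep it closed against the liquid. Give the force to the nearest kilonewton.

γ = ρg = 1025 × 9.81 / 1000 = 10.05525 kN/m³.
The plate makes 64° with the vertical, i.e. θ = 90° − 64° = 26° to the horizontal. Measuring y along the incline from the free-surface line, vertical depth h = y·sinθ with sinθ = 0.438371.
With the apex down, the centroid sits h/3 = 3.7/3 = 1.23333 m below the base (the top edge), so y_c = 5.42 + 1.23333 = 6.65333 m and h_c = 6.65333 × 0.438371 = 2.91663 m.
A = ½ × 1.5 × 3.7 = 2.775 m².
Resultant F = γ·h_c·A = 10.05525 × 2.91663 × 2.775 = 81.3837 kN.
I_c = b·h³/36 = 1.5 × 3.7³/36 = 2.11054 m⁴.
Centre of pressure: y_p = y_c + I_c/(y_c·A) = 6.65333 + 2.11054/(6.65333 × 2.775) = 6.65333 + 0.114312 = 6.76764 m along the plane.
The resultant acts 1.23333 + 0.114312 = 1.34764 m (along the plate) below the hinge at the top edge, so the moment about the hinge is M = F × 1.34764 = 81.3837 × 1.34764 = 109.676 kN·m.
A normal force at the bottom, 3.7 m from the hinge, must supply this moment: P = 109.676/3.7 = 29.6422 kN.

P ≈ 30 kN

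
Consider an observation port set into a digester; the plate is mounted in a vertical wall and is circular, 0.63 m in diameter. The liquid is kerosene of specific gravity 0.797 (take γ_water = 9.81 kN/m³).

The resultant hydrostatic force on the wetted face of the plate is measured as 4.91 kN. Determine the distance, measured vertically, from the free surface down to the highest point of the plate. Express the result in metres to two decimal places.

d_top ≈ 1.70 m

γ = 0.797 × 9.81 = 7.81857 kN/m³.
A = π(0.315)² = 0.311725 m².
From F = γ·h_c·A, the centroid depth is h_c = 4.91/(7.81857 × 0.311725) = 2.01457 m.
The centroid is at the centre, 0.315 m below the top of the plate, so the highest point sits at h_top = 2.01457 − 0.315 = 1.69957 m below the surface.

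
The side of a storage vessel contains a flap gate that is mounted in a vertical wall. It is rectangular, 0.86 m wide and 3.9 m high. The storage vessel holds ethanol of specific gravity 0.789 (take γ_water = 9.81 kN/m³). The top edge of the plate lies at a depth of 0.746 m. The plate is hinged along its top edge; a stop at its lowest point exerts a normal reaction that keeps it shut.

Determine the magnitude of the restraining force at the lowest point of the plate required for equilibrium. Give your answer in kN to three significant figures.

P ≈ 43.4 kN

γ = 0.789 × 9.81 = 7.74009 kN/m³.
The centroid lies 3.9/2 = 1.95 m below the top edge, so the centroid depth is h_c = 0.746 + 1.95 = 2.696 m.
A = 0.86 × 3.9 = 3.354 m².
Resultant F = γ·h_c·A = 7.74009 × 2.696 × 3.354 = 69.9889 kN.
I_c = b·h³/12 = 0.86 × 3.9³/12 = 4.2512 m⁴.
Centre of pressure: y_p = y_c + I_c/(y_c·A) = 2.696 + 4.2512/(2.696 × 3.354) = 2.696 + 0.470142 = 3.16614 m along the plane.
The resultant acts 1.95 + 0.470142 = 2.42014 m (along the plate) below the hinge at the top edge, so the moment about the hinge is M = F × 2.42014 = 69.9889 × 2.42014 = 169.383 kN·m.
A normal force at the bottom, 3.9 m from the hinge, must supply this moment: P = 169.383/3.9 = 43.4315 kN.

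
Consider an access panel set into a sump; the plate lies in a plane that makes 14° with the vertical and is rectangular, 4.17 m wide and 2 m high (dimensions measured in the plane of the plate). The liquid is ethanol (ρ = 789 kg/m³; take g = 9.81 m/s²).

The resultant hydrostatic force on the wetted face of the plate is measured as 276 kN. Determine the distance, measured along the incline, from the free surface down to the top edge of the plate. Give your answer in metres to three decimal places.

γ = ρg = 789 × 9.81 / 1000 = 7.74009 kN/m³.
A = 4.17 × 2 = 8.34 m².
From F = γ·h_c·A, the centroid depth is h_c = 276/(7.74009 × 8.34) = 4.2756 m.
The plate makes 14° with the vertical, i.e. θ = 90° − 14° = 76° to the horizontal. Measuring y along the incline from the free-surface line, vertical depth h = y·sinθ with sinθ = 0.970296.
Along the incline, y_c = h_c/sinθ = 4.2756/0.970296 = 4.40649 m.
The centroid lies 2/2 = 1 m below the top edge, so the top edge sits at y_top = 4.40649 − 1 = 3.40649 m along the incline.

y_top ≈ 3.406 m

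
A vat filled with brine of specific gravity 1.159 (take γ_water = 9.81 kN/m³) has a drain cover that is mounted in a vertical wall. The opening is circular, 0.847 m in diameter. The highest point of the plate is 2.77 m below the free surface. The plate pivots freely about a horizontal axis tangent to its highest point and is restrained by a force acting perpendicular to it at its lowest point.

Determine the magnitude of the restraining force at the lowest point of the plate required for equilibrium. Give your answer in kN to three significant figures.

P ≈ 10.6 kN

γ = 1.159 × 9.81 = 11.36979 kN/m³.
The centroid is at the centre, 0.4235 m below the top of the plate, so the centroid depth is h_c = 2.77 + 0.4235 = 3.1935 m.
A = π(0.4235)² = 0.563452 m².
Resultant F = γ·h_c·A = 11.36979 × 3.1935 × 0.563452 = 20.4586 kN.
I_c = πr⁴/4 = π × 0.4235⁴/4 = 0.0252641 m⁴.
Centre of pressure: y_p = y_c + I_c/(y_c·A) = 3.1935 + 0.0252641/(3.1935 × 0.563452) = 3.1935 + 0.0140404 = 3.20754 m along the plane.
The resultant acts 0.4235 + 0.0140404 = 0.43754 m (along the plate) below the hinge at the top edge, so the moment about the hinge is M = F × 0.43754 = 20.4586 × 0.43754 = 8.95146 kN·m.
A normal force at the bottom, 0.847 m from the hinge, must supply this moment: P = 8.95146/0.847 = 10.5684 kN.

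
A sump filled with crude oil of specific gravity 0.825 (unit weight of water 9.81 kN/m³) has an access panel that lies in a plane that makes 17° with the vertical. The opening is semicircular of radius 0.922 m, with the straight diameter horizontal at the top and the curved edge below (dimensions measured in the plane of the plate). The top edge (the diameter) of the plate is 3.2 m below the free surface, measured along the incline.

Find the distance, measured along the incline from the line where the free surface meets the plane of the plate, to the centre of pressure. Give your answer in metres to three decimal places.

y_p = 3.608 m

γ = 0.825 × 9.81 = 8.09325 kN/m³.
The plate makes 17° with the vertical, i.e. θ = 90° − 17° = 73° to the horizontal. Measuring y along the incline from the free-surface line, vertical depth h = y·sinθ with sinθ = 0.956305.
The centroid of a semicircle lies 4r/(3π) = 0.391309 m from the diameter, here below the top edge, so y_c = 3.2 + 0.391309 = 3.59131 m and h_c = 3.59131 × 0.956305 = 3.43439 m.
A = πr²/2 = π × 0.922²/2 = 1.33531 m².
Resultant F = γ·h_c·A = 8.09325 × 3.43439 × 1.33531 = 37.1154 kN.
I_c = (π/8 − 8/(9π))·r⁴ = 0.109757 × 0.922⁴ = 0.0793151 m⁴.
Centre of pressure: y_p = y_c + I_c/(y_c·A) = 3.59131 + 0.0793151/(3.59131 × 1.33531) = 3.59131 + 0.0165394 = 3.60785 m along the plane.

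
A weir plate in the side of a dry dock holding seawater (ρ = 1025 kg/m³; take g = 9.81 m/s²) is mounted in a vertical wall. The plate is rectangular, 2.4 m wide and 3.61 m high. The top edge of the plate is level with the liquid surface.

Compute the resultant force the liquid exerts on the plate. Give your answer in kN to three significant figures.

γ = ρg = 1025 × 9.81 / 1000 = 10.05525 kN/m³.
The centroid lies 3.61/2 = 1.805 m below the top edge, so the centroid depth is h_c = 1.805 m.
A = 2.4 × 3.61 = 8.664 m².
Resultant F = γ·h_c·A = 10.05525 × 1.805 × 8.664 = 157.249 kN.

F ≈ 157 kN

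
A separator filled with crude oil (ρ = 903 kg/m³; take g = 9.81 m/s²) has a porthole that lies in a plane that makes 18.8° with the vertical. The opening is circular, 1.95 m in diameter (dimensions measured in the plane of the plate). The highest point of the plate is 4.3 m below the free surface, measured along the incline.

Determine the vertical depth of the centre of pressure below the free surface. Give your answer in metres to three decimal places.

h_p = 5.036 m

γ = ρg = 903 × 9.81 / 1000 = 8.85843 kN/m³.
The plate makes 18.8° with the vertical, i.e. θ = 90° − 18.8° = 71.2° to the horizontal. Measuring y along the incline from the free-surface line, vertical depth h = y·sinθ with sinθ = 0.946649.
The centroid is at the centre, 0.975 m below the top of the plate, so y_c = 4.3 + 0.975 = 5.275 m and h_c = 5.275 × 0.946649 = 4.99357 m.
A = π(0.975)² = 2.98648 m².
Resultant F = γ·h_c·A = 8.85843 × 4.99357 × 2.98648 = 132.108 kN.
I_c = πr⁴/4 = π × 0.975⁴/4 = 0.709755 m⁴.
Centre of pressure: y_p = y_c + I_c/(y_c·A) = 5.275 + 0.709755/(5.275 × 2.98648) = 5.275 + 0.0450533 = 5.32005 m along the plane.
Vertically, h_p = y_p·sinθ = 5.32005 × 0.946649 = 5.03622 m.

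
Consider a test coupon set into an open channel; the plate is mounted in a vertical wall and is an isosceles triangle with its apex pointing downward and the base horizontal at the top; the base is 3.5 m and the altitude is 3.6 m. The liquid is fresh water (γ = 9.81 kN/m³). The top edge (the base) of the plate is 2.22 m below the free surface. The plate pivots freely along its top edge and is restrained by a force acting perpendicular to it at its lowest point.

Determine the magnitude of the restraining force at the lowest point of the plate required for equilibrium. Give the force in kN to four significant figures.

γ = 9.81 kN/m³.
With the apex down, the centroid sits h/3 = 3.6/3 = 1.2 m below the base (the top edge), so the centroid depth is h_c = 2.22 + 1.2 = 3.42 m.
A = ½ × 3.5 × 3.6 = 6.3 m².
Resultant F = γ·h_c·A = 9.81 × 3.42 × 6.3 = 211.366 kN.
I_c = b·h³/36 = 3.5 × 3.6³/36 = 4.536 m⁴.
Centre of pressure: y_p = y_c + I_c/(y_c·A) = 3.42 + 4.536/(3.42 × 6.3) = 3.42 + 0.210526 = 3.63053 m along the plane.
The resultant acts 1.2 + 0.210526 = 1.41053 m (along the plate) below the hinge at the top edge, so the moment about the hinge is M = F × 1.41053 = 211.366 × 1.41053 = 298.138 kN·m.
A normal force at the bottom, 3.6 m from the hinge, must supply this moment: P = 298.138/3.6 = 82.8161 kN.

P ≈ 82.82 kN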